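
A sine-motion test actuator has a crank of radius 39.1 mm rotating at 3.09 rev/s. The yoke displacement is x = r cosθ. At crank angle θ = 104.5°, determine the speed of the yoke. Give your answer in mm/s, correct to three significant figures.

735

ω = 19.42 rad/s (from 3.09 rev/s).
x = r cosθ ⇒ ẋ = −rω sinθ.
|v| = rω|sinθ| = 0.0391·19.42·|sin 104.5°| = 0.73495 m/s = 734.95 mm/s.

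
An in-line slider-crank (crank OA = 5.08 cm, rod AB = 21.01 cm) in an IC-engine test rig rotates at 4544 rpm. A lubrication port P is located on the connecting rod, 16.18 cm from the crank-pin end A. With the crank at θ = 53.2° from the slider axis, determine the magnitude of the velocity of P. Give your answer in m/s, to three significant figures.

21.8

ω = 475.8 rad/s.  Crank-pin speed |V_A| = rω = 24.173 m/s, perpendicular to OA.
Rod angle: sinφ = −(r/L) sinθ ⇒ φ = -11.163°; ω_rod = −rω cosθ/√(L²−r²sin²θ) = -70.25 rad/s.
V_P = V_A + ω_rod × AP, with AP = 0.1618 m along the rod.
Components: V_Px = −rω sinθ − a·ω_rod·sinφ = -21.557 m/s;  V_Py = rω cosθ + a·ω_rod·cosφ = +3.3289 m/s.
|V_P| = √(V_Px² + V_Py²) = 21.812 m/s.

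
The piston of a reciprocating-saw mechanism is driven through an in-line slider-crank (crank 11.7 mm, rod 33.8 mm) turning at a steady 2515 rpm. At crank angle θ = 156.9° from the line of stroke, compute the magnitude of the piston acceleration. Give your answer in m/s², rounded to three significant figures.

546

ω = 2π·2515/60 = 263.4 rad/s
x(θ) = r cosθ + √(L² − r² sin²θ); with ω constant, a = ω²·d²x/dθ².
d²x/dθ² = −r cosθ − r²(cos2θ)/√u − r⁴ sin²2θ/(4u^{3/2}),  u = L² − r² sin²θ = 0.00112137 m².
Substituting r = 0.0117 m, L = 0.0338 m, θ = 156.9°: d²x/dθ² = +0.0078675 m.
a = ω²·d²x/dθ² = (263.4)²·(+0.0078675) = +545.72 m/s²;  |a| = 545.72 m/s².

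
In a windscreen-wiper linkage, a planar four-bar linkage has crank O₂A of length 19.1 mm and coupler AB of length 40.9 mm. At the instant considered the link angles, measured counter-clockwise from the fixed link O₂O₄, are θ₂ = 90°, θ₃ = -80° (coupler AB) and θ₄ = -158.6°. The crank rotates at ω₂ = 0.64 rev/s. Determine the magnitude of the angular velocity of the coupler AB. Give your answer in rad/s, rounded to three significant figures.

ω₂ = 4.021 rad/s (from 0.64 rev/s).
Differentiating the loop-closure r₂e^{iθ₂}+r₃e^{iθ₃}=r₁+r₄e^{iθ₄} gives r₂ω₂e^{iθ₂}+r₃ω₃e^{iθ₃}=r₄ω₄e^{iθ₄}.
Eliminating the other unknown: ω₃ = r₂ω₂ sin(θ₄−θ₂) / [r₃ sin(θ₃−θ₄)].
Numerator sine = +0.93106; denominator sine = +0.98027.
Result = 0.0191·4.021·(+0.93106) / (0.0409·(+0.98027)) = +1.7836 rad/s; magnitude 1.7836 rad/s.

1.78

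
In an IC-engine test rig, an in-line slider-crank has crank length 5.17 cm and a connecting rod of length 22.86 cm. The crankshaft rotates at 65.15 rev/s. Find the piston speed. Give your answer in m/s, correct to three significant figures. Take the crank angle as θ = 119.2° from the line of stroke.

ω = 2π·65.2 = 409.3 rad/s
For an in-line slider-crank, x = r cosθ + √(L² − r² sin²θ), so v = −rω sinθ·[1 + r cosθ/√(L² − r² sin²θ)].
With r = 0.0517 m, L = 0.2286 m, θ = 119.2°: √(L² − r² sin²θ) = 0.2241 m.
v = −0.0517·409.3·0.87292·[1 + 0.0517·-0.48786/0.2241] = -16.395 m/s.
|v| = 16.395 m/s.

16.4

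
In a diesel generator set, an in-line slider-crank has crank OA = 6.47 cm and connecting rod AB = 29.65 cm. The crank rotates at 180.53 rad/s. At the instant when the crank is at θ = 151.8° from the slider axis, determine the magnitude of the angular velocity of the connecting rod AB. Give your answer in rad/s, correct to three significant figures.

ω = 180.5 rad/s
The rod makes angle φ with the slider axis where L sinφ = r sinθ; differentiating, L cosφ·φ̇ = r ω cosθ.
L cosφ = √(L² − r² sin²θ) = 0.29492 m.
|ω_rod| = r ω |cosθ| / √(L² − r² sin²θ) = 0.0647·180.5·0.88130/0.29492 = 34.904 rad/s.

34.9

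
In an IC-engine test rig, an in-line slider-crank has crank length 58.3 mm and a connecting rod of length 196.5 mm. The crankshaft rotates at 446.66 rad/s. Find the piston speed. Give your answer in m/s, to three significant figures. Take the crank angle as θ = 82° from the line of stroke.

26.9

ω = 446.7 rad/s
For an in-line slider-crank, x = r cosθ + √(L² − r² sin²θ), so v = −rω sinθ·[1 + r cosθ/√(L² − r² sin²θ)].
With r = 0.0583 m, L = 0.1965 m, θ = 82°: √(L² − r² sin²θ) = 0.18783 m.
v = −0.0583·446.7·0.99027·[1 + 0.0583·0.13917/0.18783] = -26.901 m/s.
|v| = 26.901 m/s.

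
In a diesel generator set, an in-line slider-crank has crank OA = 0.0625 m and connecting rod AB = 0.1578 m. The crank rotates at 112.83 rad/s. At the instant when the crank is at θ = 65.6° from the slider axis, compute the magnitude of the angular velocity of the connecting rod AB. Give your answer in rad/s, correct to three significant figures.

19.8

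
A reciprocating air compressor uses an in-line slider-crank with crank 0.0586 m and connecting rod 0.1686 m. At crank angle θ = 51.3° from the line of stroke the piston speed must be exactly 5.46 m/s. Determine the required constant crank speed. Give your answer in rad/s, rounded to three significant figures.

For an in-line slider-crank, |v_piston| = rω|sinθ|·[1 + r cosθ/√(L² − r² sin²θ)].
With r = 0.0586 m, L = 0.1686 m, θ = 51.3°: the bracketed kinematic factor |dx/dθ| = 0.056059 m.
ω = v/|dx/dθ| = 5.46/0.056059 = 97.398 rad/s.

97.4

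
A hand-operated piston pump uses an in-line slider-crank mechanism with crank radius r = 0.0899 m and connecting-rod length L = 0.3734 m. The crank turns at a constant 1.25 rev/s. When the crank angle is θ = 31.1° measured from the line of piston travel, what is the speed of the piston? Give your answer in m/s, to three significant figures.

0.440

ω = 2π·1.25 = 7.854 rad/s
For an in-line slider-crank, x = r cosθ + √(L² − r² sin²θ), so v = −rω sinθ·[1 + r cosθ/√(L² − r² sin²θ)].
With r = 0.0899 m, L = 0.3734 m, θ = 31.1°: √(L² − r² sin²θ) = 0.3705 m.
v = −0.0899·7.854·0.51653·[1 + 0.0899·0.85627/0.3705] = -0.44049 m/s.
|v| = 0.44049 m/s.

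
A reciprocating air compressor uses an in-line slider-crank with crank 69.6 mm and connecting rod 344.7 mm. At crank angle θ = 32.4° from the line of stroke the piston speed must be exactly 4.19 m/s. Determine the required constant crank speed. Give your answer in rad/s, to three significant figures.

For an in-line slider-crank, |v_piston| = rω|sinθ|·[1 + r cosθ/√(L² − r² sin²θ)].
With r = 0.0696 m, L = 0.3447 m, θ = 32.4°: the bracketed kinematic factor |dx/dθ| = 0.043689 m.
ω = v/|dx/dθ| = 4.19/0.043689 = 95.905 rad/s.

95.9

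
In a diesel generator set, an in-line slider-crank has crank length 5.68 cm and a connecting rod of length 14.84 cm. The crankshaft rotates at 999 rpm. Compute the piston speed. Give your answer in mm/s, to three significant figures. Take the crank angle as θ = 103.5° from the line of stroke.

ω = 2π·999/60 = 104.6 rad/s
For an in-line slider-crank, x = r cosθ + √(L² − r² sin²θ), so v = −rω sinθ·[1 + r cosθ/√(L² − r² sin²θ)].
With r = 0.0568 m, L = 0.1484 m, θ = 103.5°: √(L² − r² sin²θ) = 0.13774 m.
v = −0.0568·104.6·0.97237·[1 + 0.0568·-0.23345/0.13774] = -5.2217 m/s.
|v| = 5.2217 m/s = 5221.7 mm/s.

5220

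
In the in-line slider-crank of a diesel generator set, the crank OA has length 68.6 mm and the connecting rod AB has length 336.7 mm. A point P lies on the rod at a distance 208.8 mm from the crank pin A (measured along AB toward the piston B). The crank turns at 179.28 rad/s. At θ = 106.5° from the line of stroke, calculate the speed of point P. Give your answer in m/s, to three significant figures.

11.4

ω = 179.3 rad/s.  Crank-pin speed |V_A| = rω = 12.299 m/s, perpendicular to OA.
Rod angle: sinφ = −(r/L) sinθ ⇒ φ = -11.265°; ω_rod = −rω cosθ/√(L²−r²sin²θ) = +10.578 rad/s.
V_P = V_A + ω_rod × AP, with AP = 0.2088 m along the rod.
Components: V_Px = −rω sinθ − a·ω_rod·sinφ = -11.361 m/s;  V_Py = rω cosθ + a·ω_rod·cosφ = -1.3269 m/s.
|V_P| = √(V_Px² + V_Py²) = 11.438 m/s.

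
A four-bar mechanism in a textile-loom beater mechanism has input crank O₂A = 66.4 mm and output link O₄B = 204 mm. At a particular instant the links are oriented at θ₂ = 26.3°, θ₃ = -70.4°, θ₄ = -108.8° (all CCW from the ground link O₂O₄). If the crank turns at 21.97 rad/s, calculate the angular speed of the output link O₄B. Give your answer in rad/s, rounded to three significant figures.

ω₂ = 21.97 rad/s
Differentiating the loop-closure r₂e^{iθ₂}+r₃e^{iθ₃}=r₁+r₄e^{iθ₄} gives r₂ω₂e^{iθ₂}+r₃ω₃e^{iθ₃}=r₄ω₄e^{iθ₄}.
Eliminating the other unknown: ω₄ = r₂ω₂ sin(θ₂−θ₃) / [r₄ sin(θ₄−θ₃)].
Numerator sine = +0.99317; denominator sine = -0.62115.
Result = 0.0664·21.97·(+0.99317) / (0.204·(-0.62115)) = -11.434 rad/s; magnitude 11.434 rad/s.

11.4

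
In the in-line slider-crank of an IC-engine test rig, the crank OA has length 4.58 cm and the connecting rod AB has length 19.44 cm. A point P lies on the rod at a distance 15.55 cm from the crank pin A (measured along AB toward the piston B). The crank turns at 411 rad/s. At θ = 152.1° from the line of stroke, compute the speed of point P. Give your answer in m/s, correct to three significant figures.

8.05

ω = 411 rad/s.  Crank-pin speed |V_A| = rω = 18.824 m/s, perpendicular to OA.
Rod angle: sinφ = −(r/L) sinθ ⇒ φ = -6.329°; ω_rod = −rω cosθ/√(L²−r²sin²θ) = +86.1 rad/s.
V_P = V_A + ω_rod × AP, with AP = 0.1555 m along the rod.
Components: V_Px = −rω sinθ − a·ω_rod·sinφ = -7.3322 m/s;  V_Py = rω cosθ + a·ω_rod·cosφ = -3.3289 m/s.
|V_P| = √(V_Px² + V_Py²) = 8.0525 m/s.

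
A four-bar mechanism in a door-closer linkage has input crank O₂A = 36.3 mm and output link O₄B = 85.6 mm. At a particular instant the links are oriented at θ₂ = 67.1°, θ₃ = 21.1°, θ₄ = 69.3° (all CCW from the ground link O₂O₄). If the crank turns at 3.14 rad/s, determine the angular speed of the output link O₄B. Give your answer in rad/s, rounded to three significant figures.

ω₂ = 3.14 rad/s
Differentiating the loop-closure r₂e^{iθ₂}+r₃e^{iθ₃}=r₁+r₄e^{iθ₄} gives r₂ω₂e^{iθ₂}+r₃ω₃e^{iθ₃}=r₄ω₄e^{iθ₄}.
Eliminating the other unknown: ω₄ = r₂ω₂ sin(θ₂−θ₃) / [r₄ sin(θ₄−θ₃)].
Numerator sine = +0.71934; denominator sine = +0.74548.
Result = 0.0363·3.14·(+0.71934) / (0.0856·(+0.74548)) = +1.2849 rad/s; magnitude 1.2849 rad/s.

1.28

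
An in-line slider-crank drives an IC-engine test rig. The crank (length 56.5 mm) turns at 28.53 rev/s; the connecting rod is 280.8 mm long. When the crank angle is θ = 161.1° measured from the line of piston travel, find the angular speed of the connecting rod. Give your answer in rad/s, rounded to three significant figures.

34.2

ω = 179.3 rad/s (converted from 28.53 rev/s).
The rod makes angle φ with the slider axis where L sinφ = r sinθ; differentiating, L cosφ·φ̇ = r ω cosθ.
L cosφ = √(L² − r² sin²θ) = 0.2802 m.
|ω_rod| = r ω |cosθ| / √(L² − r² sin²θ) = 0.0565·179.3·0.94609/0.2802 = 34.197 rad/s.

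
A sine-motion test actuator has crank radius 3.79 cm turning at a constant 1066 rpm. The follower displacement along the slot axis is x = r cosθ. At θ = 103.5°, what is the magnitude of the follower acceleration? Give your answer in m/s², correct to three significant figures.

ω = 111.6 rad/s (from 1066 rpm).
x = r cosθ ⇒ ẍ = −rω² cosθ (ω constant).
|a| = rω²|cosθ| = 0.0379·(111.6)²·|cos 103.5°| = 110.25 m/s².

110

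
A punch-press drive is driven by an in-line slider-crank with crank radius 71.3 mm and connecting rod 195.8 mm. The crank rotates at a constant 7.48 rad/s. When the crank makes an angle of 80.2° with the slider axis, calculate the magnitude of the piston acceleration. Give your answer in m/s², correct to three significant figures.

ω = 7.48 rad/s
x(θ) = r cosθ + √(L² − r² sin²θ); with ω constant, a = ω²·d²x/dθ².
d²x/dθ² = −r cosθ − r²(cos2θ)/√u − r⁴ sin²2θ/(4u^{3/2}),  u = L² − r² sin²θ = 0.0334012 m².
Substituting r = 0.0713 m, L = 0.1958 m, θ = 80.2°: d²x/dθ² = +0.013949 m.
a = ω²·d²x/dθ² = (7.48)²·(+0.013949) = +0.78048 m/s²;  |a| = 0.78048 m/s².

0.780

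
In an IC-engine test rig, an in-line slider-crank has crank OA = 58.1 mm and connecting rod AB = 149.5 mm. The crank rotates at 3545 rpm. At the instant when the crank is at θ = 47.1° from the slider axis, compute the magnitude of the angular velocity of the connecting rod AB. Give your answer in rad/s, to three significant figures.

102

ω = 371.2 rad/s (converted from 3545 rpm).
The rod makes angle φ with the slider axis where L sinφ = r sinθ; differentiating, L cosφ·φ̇ = r ω cosθ.
L cosφ = √(L² − r² sin²θ) = 0.14331 m.
|ω_rod| = r ω |cosθ| / √(L² − r² sin²θ) = 0.0581·371.2·0.68072/0.14331 = 102.45 rad/s.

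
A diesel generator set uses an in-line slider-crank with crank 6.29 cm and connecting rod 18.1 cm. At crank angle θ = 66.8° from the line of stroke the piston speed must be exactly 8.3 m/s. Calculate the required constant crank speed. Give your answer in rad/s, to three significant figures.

125

For an in-line slider-crank, |v_piston| = rω|sinθ|·[1 + r cosθ/√(L² − r² sin²θ)].
With r = 0.0629 m, L = 0.181 m, θ = 66.8°: the bracketed kinematic factor |dx/dθ| = 0.066166 m.
ω = v/|dx/dθ| = 8.3/0.066166 = 125.44 rad/s.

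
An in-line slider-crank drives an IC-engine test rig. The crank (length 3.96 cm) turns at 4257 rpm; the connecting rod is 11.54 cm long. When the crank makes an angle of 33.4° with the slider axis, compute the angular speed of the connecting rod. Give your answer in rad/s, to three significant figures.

130

ω = 445.8 rad/s (converted from 4257 rpm).
The rod makes angle φ with the slider axis where L sinφ = r sinθ; differentiating, L cosφ·φ̇ = r ω cosθ.
L cosφ = √(L² − r² sin²θ) = 0.11332 m.
|ω_rod| = r ω |cosθ| / √(L² − r² sin²θ) = 0.0396·445.8·0.83485/0.11332 = 130.05 rad/s.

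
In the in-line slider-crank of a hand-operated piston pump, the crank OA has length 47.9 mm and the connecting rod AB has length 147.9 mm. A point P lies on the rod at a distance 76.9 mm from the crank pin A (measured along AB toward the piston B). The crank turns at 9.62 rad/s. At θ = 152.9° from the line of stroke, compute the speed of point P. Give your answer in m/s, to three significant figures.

ω = 9.62 rad/s.  Crank-pin speed |V_A| = rω = 0.4608 m/s, perpendicular to OA.
Rod angle: sinφ = −(r/L) sinθ ⇒ φ = -8.484°; ω_rod = −rω cosθ/√(L²−r²sin²θ) = +2.8042 rad/s.
V_P = V_A + ω_rod × AP, with AP = 0.0769 m along the rod.
Components: V_Px = −rω sinθ − a·ω_rod·sinφ = -0.1781 m/s;  V_Py = rω cosθ + a·ω_rod·cosφ = -0.19692 m/s.
|V_P| = √(V_Px² + V_Py²) = 0.26551 m/s.

0.266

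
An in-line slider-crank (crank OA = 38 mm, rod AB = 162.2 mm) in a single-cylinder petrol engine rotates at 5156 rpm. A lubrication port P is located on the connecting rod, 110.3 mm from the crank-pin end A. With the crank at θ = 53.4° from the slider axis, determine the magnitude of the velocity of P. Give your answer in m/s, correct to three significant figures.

ω = 539.9 rad/s.  Crank-pin speed |V_A| = rω = 20.518 m/s, perpendicular to OA.
Rod angle: sinφ = −(r/L) sinθ ⇒ φ = -10.841°; ω_rod = −rω cosθ/√(L²−r²sin²θ) = -76.79 rad/s.
V_P = V_A + ω_rod × AP, with AP = 0.1103 m along the rod.
Components: V_Px = −rω sinθ − a·ω_rod·sinφ = -18.065 m/s;  V_Py = rω cosθ + a·ω_rod·cosφ = +3.9143 m/s.
|V_P| = √(V_Px² + V_Py²) = 18.484 m/s.

18.5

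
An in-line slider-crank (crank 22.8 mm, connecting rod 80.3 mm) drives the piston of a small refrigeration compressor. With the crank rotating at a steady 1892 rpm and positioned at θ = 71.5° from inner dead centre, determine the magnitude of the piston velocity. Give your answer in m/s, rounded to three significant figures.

ω = 2π·1892/60 = 198.1 rad/s
For an in-line slider-crank, x = r cosθ + √(L² − r² sin²θ), so v = −rω sinθ·[1 + r cosθ/√(L² − r² sin²θ)].
With r = 0.0228 m, L = 0.0803 m, θ = 71.5°: √(L² − r² sin²θ) = 0.077334 m.
v = −0.0228·198.1·0.94832·[1 + 0.0228·0.31730/0.077334] = -4.6847 m/s.
|v| = 4.6847 m/s.

4.68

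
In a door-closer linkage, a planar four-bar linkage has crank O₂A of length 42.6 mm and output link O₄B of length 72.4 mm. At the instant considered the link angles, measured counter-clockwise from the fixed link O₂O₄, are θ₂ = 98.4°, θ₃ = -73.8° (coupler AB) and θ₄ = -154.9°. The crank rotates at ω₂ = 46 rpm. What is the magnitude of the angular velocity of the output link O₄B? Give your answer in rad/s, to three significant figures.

ω₂ = 4.817 rad/s (from 46 rpm).
Differentiating the loop-closure r₂e^{iθ₂}+r₃e^{iθ₃}=r₁+r₄e^{iθ₄} gives r₂ω₂e^{iθ₂}+r₃ω₃e^{iθ₃}=r₄ω₄e^{iθ₄}.
Eliminating the other unknown: ω₄ = r₂ω₂ sin(θ₂−θ₃) / [r₄ sin(θ₄−θ₃)].
Numerator sine = +0.13572; denominator sine = -0.98796.
Result = 0.0426·4.817·(+0.13572) / (0.0724·(-0.98796)) = -0.38936 rad/s; magnitude 0.38936 rad/s.

0.389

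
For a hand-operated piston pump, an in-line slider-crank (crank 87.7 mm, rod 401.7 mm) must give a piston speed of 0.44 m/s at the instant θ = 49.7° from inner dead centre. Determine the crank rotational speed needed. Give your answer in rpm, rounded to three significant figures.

54.9

For an in-line slider-crank, |v_piston| = rω|sinθ|·[1 + r cosθ/√(L² − r² sin²θ)].
With r = 0.0877 m, L = 0.4017 m, θ = 49.7°: the bracketed kinematic factor |dx/dθ| = 0.076465 m.
ω = v/|dx/dθ| = 0.44/0.076465 = 5.7543 rad/s.
N = 60ω/(2π) = 54.949 rpm.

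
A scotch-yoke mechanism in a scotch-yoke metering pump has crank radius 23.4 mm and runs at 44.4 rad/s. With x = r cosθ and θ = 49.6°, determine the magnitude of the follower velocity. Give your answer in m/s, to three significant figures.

ω = 44.4 rad/s
x = r cosθ ⇒ ẋ = −rω sinθ.
|v| = rω|sinθ| = 0.0234·44.4·|sin 49.6°| = 0.79121 m/s.

0.791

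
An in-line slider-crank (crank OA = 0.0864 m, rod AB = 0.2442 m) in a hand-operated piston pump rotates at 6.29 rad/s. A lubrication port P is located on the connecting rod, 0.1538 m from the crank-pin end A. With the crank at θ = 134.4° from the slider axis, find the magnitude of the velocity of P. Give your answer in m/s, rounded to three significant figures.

0.355

ω = 6.29 rad/s.  Crank-pin speed |V_A| = rω = 0.54346 m/s, perpendicular to OA.
Rod angle: sinφ = −(r/L) sinθ ⇒ φ = -14.642°; ω_rod = −rω cosθ/√(L²−r²sin²θ) = +1.6093 rad/s.
V_P = V_A + ω_rod × AP, with AP = 0.1538 m along the rod.
Components: V_Px = −rω sinθ − a·ω_rod·sinφ = -0.32572 m/s;  V_Py = rω cosθ + a·ω_rod·cosφ = -0.14076 m/s.
|V_P| = √(V_Px² + V_Py²) = 0.35483 m/s.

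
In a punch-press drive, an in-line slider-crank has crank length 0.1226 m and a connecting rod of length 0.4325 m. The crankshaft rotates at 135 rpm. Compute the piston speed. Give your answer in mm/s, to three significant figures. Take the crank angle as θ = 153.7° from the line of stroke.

ω = 2π·135/60 = 14.14 rad/s
For an in-line slider-crank, x = r cosθ + √(L² − r² sin²θ), so v = −rω sinθ·[1 + r cosθ/√(L² − r² sin²θ)].
With r = 0.1226 m, L = 0.4325 m, θ = 153.7°: √(L² − r² sin²θ) = 0.42908 m.
v = −0.1226·14.14·0.44307·[1 + 0.1226·-0.89649/0.42908] = -0.57123 m/s.
|v| = 0.57123 m/s = 571.23 mm/s.

571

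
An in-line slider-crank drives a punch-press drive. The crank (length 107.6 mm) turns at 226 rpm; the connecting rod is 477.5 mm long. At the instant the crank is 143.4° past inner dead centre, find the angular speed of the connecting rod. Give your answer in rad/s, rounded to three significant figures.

ω = 23.67 rad/s (converted from 226 rpm).
The rod makes angle φ with the slider axis where L sinφ = r sinθ; differentiating, L cosφ·φ̇ = r ω cosθ.
L cosφ = √(L² − r² sin²θ) = 0.47317 m.
|ω_rod| = r ω |cosθ| / √(L² − r² sin²θ) = 0.1076·23.67·0.80282/0.47317 = 4.3206 rad/s.

4.32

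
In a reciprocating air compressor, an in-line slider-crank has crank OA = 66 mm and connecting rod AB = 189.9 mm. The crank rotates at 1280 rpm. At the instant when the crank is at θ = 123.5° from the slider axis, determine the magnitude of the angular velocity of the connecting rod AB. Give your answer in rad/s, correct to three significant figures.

26.9

ω = 134 rad/s (converted from 1280 rpm).
The rod makes angle φ with the slider axis where L sinφ = r sinθ; differentiating, L cosφ·φ̇ = r ω cosθ.
L cosφ = √(L² − r² sin²θ) = 0.18175 m.
|ω_rod| = r ω |cosθ| / √(L² − r² sin²θ) = 0.066·134·0.55194/0.18175 = 26.866 rad/s.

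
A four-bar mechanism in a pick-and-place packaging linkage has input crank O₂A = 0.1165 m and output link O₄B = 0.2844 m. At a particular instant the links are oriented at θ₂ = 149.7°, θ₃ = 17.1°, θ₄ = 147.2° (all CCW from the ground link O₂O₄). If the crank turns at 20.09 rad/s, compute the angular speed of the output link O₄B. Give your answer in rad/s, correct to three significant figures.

ω₂ = 20.09 rad/s
Differentiating the loop-closure r₂e^{iθ₂}+r₃e^{iθ₃}=r₁+r₄e^{iθ₄} gives r₂ω₂e^{iθ₂}+r₃ω₃e^{iθ₃}=r₄ω₄e^{iθ₄}.
Eliminating the other unknown: ω₄ = r₂ω₂ sin(θ₂−θ₃) / [r₄ sin(θ₄−θ₃)].
Numerator sine = +0.73610; denominator sine = +0.76492.
Result = 0.1165·20.09·(+0.73610) / (0.2844·(+0.76492)) = +7.9194 rad/s; magnitude 7.9194 rad/s.

7.92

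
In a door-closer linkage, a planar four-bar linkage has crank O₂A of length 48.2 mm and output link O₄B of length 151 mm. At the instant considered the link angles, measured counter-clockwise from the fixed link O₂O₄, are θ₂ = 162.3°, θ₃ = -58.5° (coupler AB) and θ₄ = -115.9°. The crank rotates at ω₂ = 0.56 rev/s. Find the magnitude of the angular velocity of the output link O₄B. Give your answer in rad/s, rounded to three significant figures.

0.871

ω₂ = 3.519 rad/s (from 0.56 rev/s).
Differentiating the loop-closure r₂e^{iθ₂}+r₃e^{iθ₃}=r₁+r₄e^{iθ₄} gives r₂ω₂e^{iθ₂}+r₃ω₃e^{iθ₃}=r₄ω₄e^{iθ₄}.
Eliminating the other unknown: ω₄ = r₂ω₂ sin(θ₂−θ₃) / [r₄ sin(θ₄−θ₃)].
Numerator sine = -0.65342; denominator sine = -0.84245.
Result = 0.0482·3.519·(-0.65342) / (0.151·(-0.84245)) = +0.87113 rad/s; magnitude 0.87113 rad/s.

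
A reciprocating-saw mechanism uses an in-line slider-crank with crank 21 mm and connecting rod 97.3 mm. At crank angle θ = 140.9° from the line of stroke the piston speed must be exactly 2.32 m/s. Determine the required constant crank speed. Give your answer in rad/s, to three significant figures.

211

For an in-line slider-crank, |v_piston| = rω|sinθ|·[1 + r cosθ/√(L² − r² sin²θ)].
With r = 0.021 m, L = 0.0973 m, θ = 140.9°: the bracketed kinematic factor |dx/dθ| = 0.011005 m.
ω = v/|dx/dθ| = 2.32/0.011005 = 210.81 rad/s.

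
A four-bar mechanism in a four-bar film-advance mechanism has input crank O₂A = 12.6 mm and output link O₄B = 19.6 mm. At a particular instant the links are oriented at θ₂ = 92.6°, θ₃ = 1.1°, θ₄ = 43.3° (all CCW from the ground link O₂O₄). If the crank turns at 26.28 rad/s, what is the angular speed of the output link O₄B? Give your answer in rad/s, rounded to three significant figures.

25.1

ω₂ = 26.28 rad/s
Differentiating the loop-closure r₂e^{iθ₂}+r₃e^{iθ₃}=r₁+r₄e^{iθ₄} gives r₂ω₂e^{iθ₂}+r₃ω₃e^{iθ₃}=r₄ω₄e^{iθ₄}.
Eliminating the other unknown: ω₄ = r₂ω₂ sin(θ₂−θ₃) / [r₄ sin(θ₄−θ₃)].
Numerator sine = +0.99966; denominator sine = +0.67172.
Result = 0.0126·26.28·(+0.99966) / (0.0196·(+0.67172)) = +25.142 rad/s; magnitude 25.142 rad/s.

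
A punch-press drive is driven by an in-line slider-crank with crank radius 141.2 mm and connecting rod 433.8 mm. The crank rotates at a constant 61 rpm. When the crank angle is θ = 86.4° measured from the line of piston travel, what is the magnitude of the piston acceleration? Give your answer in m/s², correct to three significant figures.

ω = 2π·61/60 = 6.388 rad/s
x(θ) = r cosθ + √(L² − r² sin²θ); with ω constant, a = ω²·d²x/dθ².
d²x/dθ² = −r cosθ − r²(cos2θ)/√u − r⁴ sin²2θ/(4u^{3/2}),  u = L² − r² sin²θ = 0.168324 m².
Substituting r = 0.1412 m, L = 0.4338 m, θ = 86.4°: d²x/dθ² = +0.039324 m.
a = ω²·d²x/dθ² = (6.388)²·(+0.039324) = +1.6046 m/s²;  |a| = 1.6046 m/s².

1.60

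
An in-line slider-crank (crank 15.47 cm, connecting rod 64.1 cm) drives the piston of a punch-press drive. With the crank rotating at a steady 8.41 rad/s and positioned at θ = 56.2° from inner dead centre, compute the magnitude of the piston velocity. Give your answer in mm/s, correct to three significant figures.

ω = 8.41 rad/s
For an in-line slider-crank, x = r cosθ + √(L² − r² sin²θ), so v = −rω sinθ·[1 + r cosθ/√(L² − r² sin²θ)].
With r = 0.1547 m, L = 0.641 m, θ = 56.2°: √(L² − r² sin²θ) = 0.62798 m.
v = −0.1547·8.41·0.83098·[1 + 0.1547·0.55630/0.62798] = -1.2293 m/s.
|v| = 1.2293 m/s = 1229.3 mm/s.

1230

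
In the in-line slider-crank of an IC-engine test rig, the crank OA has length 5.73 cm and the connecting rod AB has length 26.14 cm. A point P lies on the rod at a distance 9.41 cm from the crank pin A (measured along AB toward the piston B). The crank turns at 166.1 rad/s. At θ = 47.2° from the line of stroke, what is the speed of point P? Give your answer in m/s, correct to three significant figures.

ω = 166.1 rad/s.  Crank-pin speed |V_A| = rω = 9.5175 m/s, perpendicular to OA.
Rod angle: sinφ = −(r/L) sinθ ⇒ φ = -9.255°; ω_rod = −rω cosθ/√(L²−r²sin²θ) = -25.065 rad/s.
V_P = V_A + ω_rod × AP, with AP = 0.0941 m along the rod.
Components: V_Px = −rω sinθ − a·ω_rod·sinφ = -7.3626 m/s;  V_Py = rω cosθ + a·ω_rod·cosφ = +4.1387 m/s.
|V_P| = √(V_Px² + V_Py²) = 8.4462 m/s.

8.45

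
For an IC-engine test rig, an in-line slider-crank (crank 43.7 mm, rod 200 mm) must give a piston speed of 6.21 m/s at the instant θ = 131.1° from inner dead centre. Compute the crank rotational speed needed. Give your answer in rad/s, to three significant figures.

221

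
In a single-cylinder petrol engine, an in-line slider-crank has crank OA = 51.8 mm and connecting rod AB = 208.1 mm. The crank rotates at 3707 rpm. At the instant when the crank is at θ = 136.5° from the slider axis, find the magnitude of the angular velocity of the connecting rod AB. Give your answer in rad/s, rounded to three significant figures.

71.1

ω = 388.2 rad/s (converted from 3707 rpm).
The rod makes angle φ with the slider axis where L sinφ = r sinθ; differentiating, L cosφ·φ̇ = r ω cosθ.
L cosφ = √(L² − r² sin²θ) = 0.20502 m.
|ω_rod| = r ω |cosθ| / √(L² − r² sin²θ) = 0.0518·388.2·0.72537/0.20502 = 71.145 rad/s.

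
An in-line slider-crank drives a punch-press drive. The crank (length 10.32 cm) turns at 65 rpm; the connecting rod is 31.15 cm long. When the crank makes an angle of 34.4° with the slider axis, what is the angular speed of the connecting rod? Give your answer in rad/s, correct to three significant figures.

1.89

ω = 6.807 rad/s (converted from 65 rpm).
The rod makes angle φ with the slider axis where L sinφ = r sinθ; differentiating, L cosφ·φ̇ = r ω cosθ.
L cosφ = √(L² − r² sin²θ) = 0.30599 m.
|ω_rod| = r ω |cosθ| / √(L² − r² sin²θ) = 0.1032·6.807·0.82511/0.30599 = 1.8942 rad/s.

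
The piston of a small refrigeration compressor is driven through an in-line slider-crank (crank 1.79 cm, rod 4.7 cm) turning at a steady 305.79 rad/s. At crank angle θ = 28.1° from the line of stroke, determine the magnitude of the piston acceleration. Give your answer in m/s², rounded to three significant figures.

ω = 305.8 rad/s
x(θ) = r cosθ + √(L² − r² sin²θ); with ω constant, a = ω²·d²x/dθ².
d²x/dθ² = −r cosθ − r²(cos2θ)/√u − r⁴ sin²2θ/(4u^{3/2}),  u = L² − r² sin²θ = 0.00213792 m².
Substituting r = 0.0179 m, L = 0.047 m, θ = 28.1°: d²x/dθ² = -0.019824 m.
a = ω²·d²x/dθ² = (305.8)²·(-0.019824) = -1853.7 m/s²;  |a| = 1853.7 m/s².

1850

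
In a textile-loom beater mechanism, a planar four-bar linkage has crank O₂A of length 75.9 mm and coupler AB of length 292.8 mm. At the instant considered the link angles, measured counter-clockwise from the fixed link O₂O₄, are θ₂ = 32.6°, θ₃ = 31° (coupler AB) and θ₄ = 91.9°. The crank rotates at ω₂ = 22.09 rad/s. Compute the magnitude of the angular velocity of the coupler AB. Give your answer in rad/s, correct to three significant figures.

5.63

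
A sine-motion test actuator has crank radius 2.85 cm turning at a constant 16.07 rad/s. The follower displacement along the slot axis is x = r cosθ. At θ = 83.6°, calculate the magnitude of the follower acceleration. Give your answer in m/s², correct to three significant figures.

ω = 16.07 rad/s
x = r cosθ ⇒ ẍ = −rω² cosθ (ω constant).
|a| = rω²|cosθ| = 0.0285·(16.07)²·|cos 83.6°| = 0.82041 m/s².

0.820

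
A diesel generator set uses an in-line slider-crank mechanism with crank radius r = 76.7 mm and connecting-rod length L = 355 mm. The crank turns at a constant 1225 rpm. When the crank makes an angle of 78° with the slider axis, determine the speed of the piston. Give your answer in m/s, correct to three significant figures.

ω = 2π·1225/60 = 128.3 rad/s
For an in-line slider-crank, x = r cosθ + √(L² − r² sin²θ), so v = −rω sinθ·[1 + r cosθ/√(L² − r² sin²θ)].
With r = 0.0767 m, L = 0.355 m, θ = 78°: √(L² − r² sin²θ) = 0.34698 m.
v = −0.0767·128.3·0.97815·[1 + 0.0767·0.20791/0.34698] = -10.067 m/s.
|v| = 10.067 m/s.

10.1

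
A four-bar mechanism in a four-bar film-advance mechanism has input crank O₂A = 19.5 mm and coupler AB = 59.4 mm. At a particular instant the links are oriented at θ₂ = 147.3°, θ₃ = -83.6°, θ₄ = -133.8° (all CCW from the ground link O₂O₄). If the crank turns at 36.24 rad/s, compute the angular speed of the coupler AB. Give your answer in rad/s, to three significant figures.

15.2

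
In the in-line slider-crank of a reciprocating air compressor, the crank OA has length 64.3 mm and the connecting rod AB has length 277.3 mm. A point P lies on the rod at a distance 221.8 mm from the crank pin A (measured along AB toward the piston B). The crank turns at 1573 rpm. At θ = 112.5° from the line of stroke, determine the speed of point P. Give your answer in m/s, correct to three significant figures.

9.11

ω = 164.7 rad/s.  Crank-pin speed |V_A| = rω = 10.592 m/s, perpendicular to OA.
Rod angle: sinφ = −(r/L) sinθ ⇒ φ = -12.370°; ω_rod = −rω cosθ/√(L²−r²sin²θ) = +14.964 rad/s.
V_P = V_A + ω_rod × AP, with AP = 0.2218 m along the rod.
Components: V_Px = −rω sinθ − a·ω_rod·sinφ = -9.0745 m/s;  V_Py = rω cosθ + a·ω_rod·cosφ = -0.81124 m/s.
|V_P| = √(V_Px² + V_Py²) = 9.1107 m/s.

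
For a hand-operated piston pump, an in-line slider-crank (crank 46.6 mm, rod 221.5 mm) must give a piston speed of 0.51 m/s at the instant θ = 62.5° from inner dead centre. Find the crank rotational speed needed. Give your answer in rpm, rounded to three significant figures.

107

For an in-line slider-crank, |v_piston| = rω|sinθ|·[1 + r cosθ/√(L² − r² sin²θ)].
With r = 0.0466 m, L = 0.2215 m, θ = 62.5°: the bracketed kinematic factor |dx/dθ| = 0.045422 m.
ω = v/|dx/dθ| = 0.51/0.045422 = 11.228 rad/s.
N = 60ω/(2π) = 107.22 rpm.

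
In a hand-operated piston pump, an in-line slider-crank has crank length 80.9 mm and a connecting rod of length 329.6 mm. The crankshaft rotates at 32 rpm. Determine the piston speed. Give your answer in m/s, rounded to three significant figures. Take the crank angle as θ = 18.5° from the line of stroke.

ω = 2π·32/60 = 3.351 rad/s
For an in-line slider-crank, x = r cosθ + √(L² − r² sin²θ), so v = −rω sinθ·[1 + r cosθ/√(L² − r² sin²θ)].
With r = 0.0809 m, L = 0.3296 m, θ = 18.5°: √(L² − r² sin²θ) = 0.3286 m.
v = −0.0809·3.351·0.31730·[1 + 0.0809·0.94832/0.3286] = -0.1061 m/s.
|v| = 0.1061 m/s.

0.106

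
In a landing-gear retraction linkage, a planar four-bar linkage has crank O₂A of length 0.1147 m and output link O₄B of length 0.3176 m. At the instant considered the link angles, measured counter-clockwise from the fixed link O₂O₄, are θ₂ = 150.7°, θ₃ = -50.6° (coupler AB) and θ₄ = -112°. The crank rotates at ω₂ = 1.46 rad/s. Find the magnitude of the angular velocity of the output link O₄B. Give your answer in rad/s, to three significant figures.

ω₂ = 1.46 rad/s
Differentiating the loop-closure r₂e^{iθ₂}+r₃e^{iθ₃}=r₁+r₄e^{iθ₄} gives r₂ω₂e^{iθ₂}+r₃ω₃e^{iθ₃}=r₄ω₄e^{iθ₄}.
Eliminating the other unknown: ω₄ = r₂ω₂ sin(θ₂−θ₃) / [r₄ sin(θ₄−θ₃)].
Numerator sine = -0.36325; denominator sine = -0.87798.
Result = 0.1147·1.46·(-0.36325) / (0.3176·(-0.87798)) = +0.21815 rad/s; magnitude 0.21815 rad/s.

0.218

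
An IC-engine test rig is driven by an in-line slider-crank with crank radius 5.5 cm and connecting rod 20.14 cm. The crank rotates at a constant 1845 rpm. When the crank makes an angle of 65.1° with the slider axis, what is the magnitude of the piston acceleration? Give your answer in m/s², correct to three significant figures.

ω = 2π·1845/60 = 193.2 rad/s
x(θ) = r cosθ + √(L² − r² sin²θ); with ω constant, a = ω²·d²x/dθ².
d²x/dθ² = −r cosθ − r²(cos2θ)/√u − r⁴ sin²2θ/(4u^{3/2}),  u = L² − r² sin²θ = 0.0380732 m².
Substituting r = 0.055 m, L = 0.2014 m, θ = 65.1°: d²x/dθ² = -0.01333 m.
a = ω²·d²x/dθ² = (193.2)²·(-0.01333) = -497.6 m/s²;  |a| = 497.6 m/s².

498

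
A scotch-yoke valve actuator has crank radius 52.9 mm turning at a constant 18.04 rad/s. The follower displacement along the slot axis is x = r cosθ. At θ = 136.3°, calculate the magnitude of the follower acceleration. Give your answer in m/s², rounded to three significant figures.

12.4

ω = 18.04 rad/s
x = r cosθ ⇒ ẍ = −rω² cosθ (ω constant).
|a| = rω²|cosθ| = 0.0529·(18.04)²·|cos 136.3°| = 12.447 m/s².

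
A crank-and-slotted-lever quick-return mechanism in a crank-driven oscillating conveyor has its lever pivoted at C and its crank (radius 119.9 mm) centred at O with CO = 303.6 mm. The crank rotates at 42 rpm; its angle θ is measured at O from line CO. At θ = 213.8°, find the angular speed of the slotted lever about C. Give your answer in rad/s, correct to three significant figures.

ω = 4.398 rad/s (from 42 rpm).
Crank pin A relative to C: A = (d + r cosθ, r sinθ); lever angle φ = atan2(r sinθ, d + r cosθ).
Differentiating tanφ: φ̇ = rω(d cosθ + r)/(d² + r² + 2dr cosθ).
d² + r² + 2dr cosθ = |CA|² = 0.0460506 m²;  d cosθ + r = -0.13239 m.
|ω_lever| = |0.1199·4.398·-0.13239| / 0.0460506 = 1.516 rad/s.

1.52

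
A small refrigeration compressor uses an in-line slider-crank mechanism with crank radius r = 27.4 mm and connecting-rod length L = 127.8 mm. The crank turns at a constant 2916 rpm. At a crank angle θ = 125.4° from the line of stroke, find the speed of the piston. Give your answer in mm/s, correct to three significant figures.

5960

ω = 2π·2916/60 = 305.4 rad/s
For an in-line slider-crank, x = r cosθ + √(L² − r² sin²θ), so v = −rω sinθ·[1 + r cosθ/√(L² − r² sin²θ)].
With r = 0.0274 m, L = 0.1278 m, θ = 125.4°: √(L² − r² sin²θ) = 0.12583 m.
v = −0.0274·305.4·0.81513·[1 + 0.0274·-0.57928/0.12583] = -5.9599 m/s.
|v| = 5.9599 m/s = 5959.9 mm/s.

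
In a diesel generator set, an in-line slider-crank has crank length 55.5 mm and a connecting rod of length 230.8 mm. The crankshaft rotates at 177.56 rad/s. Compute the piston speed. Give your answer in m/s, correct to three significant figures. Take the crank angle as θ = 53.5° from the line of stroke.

ω = 177.6 rad/s
For an in-line slider-crank, x = r cosθ + √(L² − r² sin²θ), so v = −rω sinθ·[1 + r cosθ/√(L² − r² sin²θ)].
With r = 0.0555 m, L = 0.2308 m, θ = 53.5°: √(L² − r² sin²θ) = 0.22645 m.
v = −0.0555·177.6·0.80386·[1 + 0.0555·0.59482/0.22645] = -9.0765 m/s.
|v| = 9.0765 m/s.

9.08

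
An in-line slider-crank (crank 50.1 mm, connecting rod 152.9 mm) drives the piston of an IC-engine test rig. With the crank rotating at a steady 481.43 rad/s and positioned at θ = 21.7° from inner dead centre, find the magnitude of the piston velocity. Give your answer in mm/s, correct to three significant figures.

11700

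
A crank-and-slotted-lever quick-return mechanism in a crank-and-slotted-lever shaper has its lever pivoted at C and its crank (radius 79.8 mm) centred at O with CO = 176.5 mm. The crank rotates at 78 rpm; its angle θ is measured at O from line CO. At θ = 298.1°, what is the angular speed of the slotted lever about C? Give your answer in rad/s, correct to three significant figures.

2.09

ω = 8.168 rad/s (from 78 rpm).
Crank pin A relative to C: A = (d + r cosθ, r sinθ); lever angle φ = atan2(r sinθ, d + r cosθ).
Differentiating tanφ: φ̇ = rω(d cosθ + r)/(d² + r² + 2dr cosθ).
d² + r² + 2dr cosθ = |CA|² = 0.0507884 m²;  d cosθ + r = +0.16293 m.
|ω_lever| = |0.0798·8.168·+0.16293| / 0.0507884 = 2.0911 rad/s.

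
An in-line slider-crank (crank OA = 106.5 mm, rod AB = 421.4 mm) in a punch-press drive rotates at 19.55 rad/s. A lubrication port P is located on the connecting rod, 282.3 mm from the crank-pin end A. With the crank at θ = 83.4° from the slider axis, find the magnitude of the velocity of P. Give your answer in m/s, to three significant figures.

2.11

ω = 19.55 rad/s.  Crank-pin speed |V_A| = rω = 2.0821 m/s, perpendicular to OA.
Rod angle: sinφ = −(r/L) sinθ ⇒ φ = -14.540°; ω_rod = −rω cosθ/√(L²−r²sin²θ) = -0.58668 rad/s.
V_P = V_A + ω_rod × AP, with AP = 0.2823 m along the rod.
Components: V_Px = −rω sinθ − a·ω_rod·sinφ = -2.1099 m/s;  V_Py = rω cosθ + a·ω_rod·cosφ = +0.078993 m/s.
|V_P| = √(V_Px² + V_Py²) = 2.1113 m/s.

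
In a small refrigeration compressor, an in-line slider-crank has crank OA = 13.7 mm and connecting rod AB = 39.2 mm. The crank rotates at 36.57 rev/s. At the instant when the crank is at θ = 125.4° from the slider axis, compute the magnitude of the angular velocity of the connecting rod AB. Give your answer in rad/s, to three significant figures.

48.5

ω = 229.8 rad/s (converted from 36.57 rev/s).
The rod makes angle φ with the slider axis where L sinφ = r sinθ; differentiating, L cosφ·φ̇ = r ω cosθ.
L cosφ = √(L² − r² sin²θ) = 0.037576 m.
|ω_rod| = r ω |cosθ| / √(L² − r² sin²θ) = 0.0137·229.8·0.57928/0.037576 = 48.53 rad/s.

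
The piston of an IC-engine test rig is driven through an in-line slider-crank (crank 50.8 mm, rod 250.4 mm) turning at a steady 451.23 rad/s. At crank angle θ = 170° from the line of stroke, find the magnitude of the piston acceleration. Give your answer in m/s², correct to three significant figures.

8210

ω = 451.2 rad/s
x(θ) = r cosθ + √(L² − r² sin²θ); with ω constant, a = ω²·d²x/dθ².
d²x/dθ² = −r cosθ − r²(cos2θ)/√u − r⁴ sin²2θ/(4u^{3/2}),  u = L² − r² sin²θ = 0.0626223 m².
Substituting r = 0.0508 m, L = 0.2504 m, θ = 170°: d²x/dθ² = +0.040325 m.
a = ω²·d²x/dθ² = (451.2)²·(+0.040325) = +8210.6 m/s²;  |a| = 8210.6 m/s².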